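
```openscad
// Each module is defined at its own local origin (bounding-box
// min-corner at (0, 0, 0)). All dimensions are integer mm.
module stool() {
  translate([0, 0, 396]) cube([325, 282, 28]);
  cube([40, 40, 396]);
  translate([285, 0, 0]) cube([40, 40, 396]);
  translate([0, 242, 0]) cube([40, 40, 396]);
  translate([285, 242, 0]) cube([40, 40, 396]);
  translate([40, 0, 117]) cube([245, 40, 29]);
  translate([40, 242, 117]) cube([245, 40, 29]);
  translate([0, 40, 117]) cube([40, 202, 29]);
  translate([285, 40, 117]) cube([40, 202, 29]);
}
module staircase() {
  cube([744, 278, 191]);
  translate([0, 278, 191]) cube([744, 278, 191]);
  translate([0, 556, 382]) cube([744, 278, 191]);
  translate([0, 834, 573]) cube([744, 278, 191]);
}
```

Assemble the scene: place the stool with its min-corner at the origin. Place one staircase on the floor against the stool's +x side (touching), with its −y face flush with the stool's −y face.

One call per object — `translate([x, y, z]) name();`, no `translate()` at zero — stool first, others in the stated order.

stool();
translate([325, 0, 0]) staircase();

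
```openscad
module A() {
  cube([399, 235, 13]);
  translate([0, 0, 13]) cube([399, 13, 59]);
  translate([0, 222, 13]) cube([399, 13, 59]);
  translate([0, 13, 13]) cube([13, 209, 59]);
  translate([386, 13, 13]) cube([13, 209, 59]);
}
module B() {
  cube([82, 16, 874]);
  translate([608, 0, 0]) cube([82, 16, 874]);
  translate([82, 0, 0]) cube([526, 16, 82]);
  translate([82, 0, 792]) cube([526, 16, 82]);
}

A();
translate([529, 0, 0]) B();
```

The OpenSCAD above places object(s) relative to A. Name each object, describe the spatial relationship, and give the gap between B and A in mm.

The picture frame's nearest face is 130 mm from the open box's +x face.

A is an open box. B is a picture frame. The picture frame is on the floor beside the open box on its +x side. The gap between the picture frame and the open box is 130 mm.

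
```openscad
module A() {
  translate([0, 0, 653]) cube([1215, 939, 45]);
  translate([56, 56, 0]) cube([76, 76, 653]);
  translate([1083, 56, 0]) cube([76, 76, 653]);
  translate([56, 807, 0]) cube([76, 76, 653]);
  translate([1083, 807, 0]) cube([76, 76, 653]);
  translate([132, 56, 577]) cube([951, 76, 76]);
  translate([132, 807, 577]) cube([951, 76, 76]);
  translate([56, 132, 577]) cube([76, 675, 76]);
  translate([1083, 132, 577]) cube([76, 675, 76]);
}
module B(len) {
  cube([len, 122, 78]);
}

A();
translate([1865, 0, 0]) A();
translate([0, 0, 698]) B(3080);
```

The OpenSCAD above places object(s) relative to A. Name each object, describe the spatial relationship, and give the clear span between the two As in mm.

Second table starts at x = 1865; first ends at x = 1215; clear span = 1865 − 1215 = 650 mm.

A is a table. B is a beam. A beam spans the tops of two tables. The clear span between the two tables is 650 mm.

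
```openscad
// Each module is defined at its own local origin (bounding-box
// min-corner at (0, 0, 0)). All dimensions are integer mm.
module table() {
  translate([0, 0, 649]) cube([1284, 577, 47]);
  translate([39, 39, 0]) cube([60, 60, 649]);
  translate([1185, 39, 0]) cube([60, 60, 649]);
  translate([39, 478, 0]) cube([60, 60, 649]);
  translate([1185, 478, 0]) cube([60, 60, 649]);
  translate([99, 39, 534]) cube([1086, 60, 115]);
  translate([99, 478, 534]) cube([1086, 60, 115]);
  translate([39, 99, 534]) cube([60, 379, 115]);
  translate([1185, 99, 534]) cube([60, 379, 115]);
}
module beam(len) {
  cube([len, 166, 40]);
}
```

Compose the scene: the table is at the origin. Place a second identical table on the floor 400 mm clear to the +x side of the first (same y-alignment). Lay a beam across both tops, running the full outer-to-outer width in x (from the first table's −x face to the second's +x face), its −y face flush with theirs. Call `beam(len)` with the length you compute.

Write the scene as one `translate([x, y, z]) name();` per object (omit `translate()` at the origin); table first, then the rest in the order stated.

table();
translate([1684, 0, 0]) table();
translate([0, 0, 696]) beam(2968);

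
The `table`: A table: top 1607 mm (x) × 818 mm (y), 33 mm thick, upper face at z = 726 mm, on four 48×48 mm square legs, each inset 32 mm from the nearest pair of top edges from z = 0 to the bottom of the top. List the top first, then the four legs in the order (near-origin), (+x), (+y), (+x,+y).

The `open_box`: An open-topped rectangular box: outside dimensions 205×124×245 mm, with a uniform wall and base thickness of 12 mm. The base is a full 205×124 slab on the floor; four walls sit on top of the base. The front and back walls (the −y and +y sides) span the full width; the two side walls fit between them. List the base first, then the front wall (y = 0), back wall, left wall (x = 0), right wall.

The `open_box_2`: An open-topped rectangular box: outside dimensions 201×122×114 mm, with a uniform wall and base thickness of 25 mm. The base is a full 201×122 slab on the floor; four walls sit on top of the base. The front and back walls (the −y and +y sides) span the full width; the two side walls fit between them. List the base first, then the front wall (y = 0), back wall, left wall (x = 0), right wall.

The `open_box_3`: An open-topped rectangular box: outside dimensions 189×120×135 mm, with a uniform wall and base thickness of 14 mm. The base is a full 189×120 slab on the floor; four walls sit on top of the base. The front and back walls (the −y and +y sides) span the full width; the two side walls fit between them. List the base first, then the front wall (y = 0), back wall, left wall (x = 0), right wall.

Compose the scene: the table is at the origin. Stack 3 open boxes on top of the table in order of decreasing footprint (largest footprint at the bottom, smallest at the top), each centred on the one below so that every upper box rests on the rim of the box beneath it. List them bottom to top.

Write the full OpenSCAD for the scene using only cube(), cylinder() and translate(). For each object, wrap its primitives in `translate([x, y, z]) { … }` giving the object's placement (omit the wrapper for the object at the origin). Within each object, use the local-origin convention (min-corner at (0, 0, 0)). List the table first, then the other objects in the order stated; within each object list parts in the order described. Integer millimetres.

translate([0, 0, 693]) cube([1607, 818, 33]);
translate([32, 32, 0]) cube([48, 48, 693]);
translate([1527, 32, 0]) cube([48, 48, 693]);
translate([32, 738, 0]) cube([48, 48, 693]);
translate([1527, 738, 0]) cube([48, 48, 693]);
translate([701, 347, 726]) {
  cube([205, 124, 12]);
  translate([0, 0, 12]) cube([205, 12, 233]);
  translate([0, 112, 12]) cube([205, 12, 233]);
  translate([0, 12, 12]) cube([12, 100, 233]);
  translate([193, 12, 12]) cube([12, 100, 233]);
}
translate([703, 348, 971]) {
  cube([201, 122, 25]);
  translate([0, 0, 25]) cube([201, 25, 89]);
  translate([0, 97, 25]) cube([201, 25, 89]);
  translate([0, 25, 25]) cube([25, 72, 89]);
  translate([176, 25, 25]) cube([25, 72, 89]);
}
translate([709, 349, 1085]) {
  cube([189, 120, 14]);
  translate([0, 0, 14]) cube([189, 14, 121]);
  translate([0, 106, 14]) cube([189, 14, 121]);
  translate([0, 14, 14]) cube([14, 92, 121]);
  translate([175, 14, 14]) cube([14, 92, 121]);
}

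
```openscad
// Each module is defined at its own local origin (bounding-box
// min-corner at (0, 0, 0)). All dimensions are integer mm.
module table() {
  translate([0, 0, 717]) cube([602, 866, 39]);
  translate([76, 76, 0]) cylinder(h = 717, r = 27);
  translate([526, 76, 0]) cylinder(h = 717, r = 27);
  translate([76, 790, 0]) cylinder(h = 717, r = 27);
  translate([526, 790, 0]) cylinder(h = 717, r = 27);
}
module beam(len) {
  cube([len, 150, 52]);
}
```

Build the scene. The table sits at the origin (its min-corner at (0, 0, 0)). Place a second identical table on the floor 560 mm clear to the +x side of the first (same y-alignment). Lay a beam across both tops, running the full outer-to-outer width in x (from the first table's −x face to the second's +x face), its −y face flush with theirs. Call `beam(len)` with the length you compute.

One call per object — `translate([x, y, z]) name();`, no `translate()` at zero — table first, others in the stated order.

table();
translate([1162, 0, 0]) table();
translate([0, 0, 756]) beam(1764);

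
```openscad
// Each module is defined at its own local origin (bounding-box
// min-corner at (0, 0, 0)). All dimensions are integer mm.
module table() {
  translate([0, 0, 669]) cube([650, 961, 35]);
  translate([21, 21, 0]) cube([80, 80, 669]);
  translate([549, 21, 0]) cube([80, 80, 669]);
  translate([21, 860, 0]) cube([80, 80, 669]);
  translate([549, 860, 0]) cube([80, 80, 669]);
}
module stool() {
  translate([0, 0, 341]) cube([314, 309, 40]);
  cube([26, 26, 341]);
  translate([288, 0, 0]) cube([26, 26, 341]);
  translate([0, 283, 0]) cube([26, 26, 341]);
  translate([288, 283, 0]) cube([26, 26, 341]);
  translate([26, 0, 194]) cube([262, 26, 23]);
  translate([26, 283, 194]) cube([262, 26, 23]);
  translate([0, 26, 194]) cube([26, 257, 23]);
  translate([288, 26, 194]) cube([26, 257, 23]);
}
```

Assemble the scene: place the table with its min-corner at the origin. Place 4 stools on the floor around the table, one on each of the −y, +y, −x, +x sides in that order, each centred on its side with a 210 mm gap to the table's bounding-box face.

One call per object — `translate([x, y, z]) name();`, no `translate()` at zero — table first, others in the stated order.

table();
translate([168, -519, 0]) stool();
translate([168, 1171, 0]) stool();
translate([-524, 326, 0]) stool();
translate([860, 326, 0]) stool();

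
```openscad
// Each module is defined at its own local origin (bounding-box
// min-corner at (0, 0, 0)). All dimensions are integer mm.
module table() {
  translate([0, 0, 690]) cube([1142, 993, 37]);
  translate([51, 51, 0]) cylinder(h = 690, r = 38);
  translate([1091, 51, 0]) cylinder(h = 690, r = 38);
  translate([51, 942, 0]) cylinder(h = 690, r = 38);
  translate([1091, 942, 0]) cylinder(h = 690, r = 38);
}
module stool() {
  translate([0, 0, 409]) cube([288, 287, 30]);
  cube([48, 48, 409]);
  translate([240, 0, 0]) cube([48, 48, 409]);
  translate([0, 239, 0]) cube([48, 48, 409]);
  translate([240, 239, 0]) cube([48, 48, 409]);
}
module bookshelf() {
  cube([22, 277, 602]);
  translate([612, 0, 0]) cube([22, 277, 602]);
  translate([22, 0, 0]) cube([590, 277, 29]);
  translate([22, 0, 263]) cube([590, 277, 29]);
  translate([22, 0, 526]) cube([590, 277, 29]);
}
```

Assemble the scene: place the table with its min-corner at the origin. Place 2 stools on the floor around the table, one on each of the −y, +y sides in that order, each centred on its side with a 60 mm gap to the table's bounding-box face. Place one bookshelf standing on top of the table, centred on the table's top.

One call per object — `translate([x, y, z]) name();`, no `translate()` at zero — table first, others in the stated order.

table();
translate([427, -347, 0]) stool();
translate([427, 1053, 0]) stool();
translate([254, 358, 727]) bookshelf();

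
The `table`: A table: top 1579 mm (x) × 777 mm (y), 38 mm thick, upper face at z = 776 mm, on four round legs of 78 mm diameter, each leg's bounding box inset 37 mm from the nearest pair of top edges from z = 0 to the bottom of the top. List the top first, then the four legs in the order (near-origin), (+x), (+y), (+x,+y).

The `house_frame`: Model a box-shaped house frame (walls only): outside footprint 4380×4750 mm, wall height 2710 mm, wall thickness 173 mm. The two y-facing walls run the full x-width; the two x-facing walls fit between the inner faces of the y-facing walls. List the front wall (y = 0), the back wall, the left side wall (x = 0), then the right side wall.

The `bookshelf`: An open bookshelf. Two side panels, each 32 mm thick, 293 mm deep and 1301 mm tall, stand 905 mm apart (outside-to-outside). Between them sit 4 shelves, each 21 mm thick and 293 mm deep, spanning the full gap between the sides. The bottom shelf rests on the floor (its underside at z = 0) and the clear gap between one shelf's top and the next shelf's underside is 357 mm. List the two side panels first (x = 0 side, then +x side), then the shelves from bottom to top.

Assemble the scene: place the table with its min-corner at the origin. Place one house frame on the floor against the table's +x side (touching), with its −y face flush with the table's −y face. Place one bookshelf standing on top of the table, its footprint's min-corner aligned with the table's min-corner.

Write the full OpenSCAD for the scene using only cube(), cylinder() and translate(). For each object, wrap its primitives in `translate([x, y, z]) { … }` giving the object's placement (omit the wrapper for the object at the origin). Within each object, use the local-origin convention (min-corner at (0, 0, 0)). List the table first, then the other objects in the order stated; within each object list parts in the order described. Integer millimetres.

translate([0, 0, 738]) cube([1579, 777, 38]);
translate([76, 76, 0]) cylinder(h = 738, r = 39);
translate([1503, 76, 0]) cylinder(h = 738, r = 39);
translate([76, 701, 0]) cylinder(h = 738, r = 39);
translate([1503, 701, 0]) cylinder(h = 738, r = 39);
translate([1579, 0, 0]) {
  cube([4380, 173, 2710]);
  translate([0, 4577, 0]) cube([4380, 173, 2710]);
  translate([0, 173, 0]) cube([173, 4404, 2710]);
  translate([4207, 173, 0]) cube([173, 4404, 2710]);
}
translate([0, 0, 776]) {
  cube([32, 293, 1301]);
  translate([873, 0, 0]) cube([32, 293, 1301]);
  translate([32, 0, 0]) cube([841, 293, 21]);
  translate([32, 0, 378]) cube([841, 293, 21]);
  translate([32, 0, 756]) cube([841, 293, 21]);
  translate([32, 0, 1134]) cube([841, 293, 21]);
}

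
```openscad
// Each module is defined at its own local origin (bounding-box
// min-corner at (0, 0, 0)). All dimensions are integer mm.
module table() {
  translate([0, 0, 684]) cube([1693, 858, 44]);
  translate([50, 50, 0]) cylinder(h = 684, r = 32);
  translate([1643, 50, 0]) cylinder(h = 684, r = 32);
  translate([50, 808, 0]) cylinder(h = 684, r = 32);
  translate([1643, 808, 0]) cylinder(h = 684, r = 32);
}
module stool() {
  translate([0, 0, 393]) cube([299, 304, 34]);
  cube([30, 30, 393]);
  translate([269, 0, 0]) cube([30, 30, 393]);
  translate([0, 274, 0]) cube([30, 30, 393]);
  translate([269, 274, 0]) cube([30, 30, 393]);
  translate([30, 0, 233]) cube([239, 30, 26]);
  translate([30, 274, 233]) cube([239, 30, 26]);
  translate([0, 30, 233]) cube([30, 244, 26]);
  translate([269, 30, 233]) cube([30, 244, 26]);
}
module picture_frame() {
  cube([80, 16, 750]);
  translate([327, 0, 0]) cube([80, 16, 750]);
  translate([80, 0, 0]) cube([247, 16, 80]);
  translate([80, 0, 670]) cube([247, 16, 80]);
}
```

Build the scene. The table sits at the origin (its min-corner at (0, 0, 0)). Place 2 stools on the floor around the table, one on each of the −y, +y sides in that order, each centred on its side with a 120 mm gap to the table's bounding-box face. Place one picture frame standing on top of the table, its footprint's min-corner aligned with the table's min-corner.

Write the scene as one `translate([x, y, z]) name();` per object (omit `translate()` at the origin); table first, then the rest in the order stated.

table();
translate([697, -424, 0]) stool();
translate([697, 978, 0]) stool();
translate([0, 0, 728]) picture_frame();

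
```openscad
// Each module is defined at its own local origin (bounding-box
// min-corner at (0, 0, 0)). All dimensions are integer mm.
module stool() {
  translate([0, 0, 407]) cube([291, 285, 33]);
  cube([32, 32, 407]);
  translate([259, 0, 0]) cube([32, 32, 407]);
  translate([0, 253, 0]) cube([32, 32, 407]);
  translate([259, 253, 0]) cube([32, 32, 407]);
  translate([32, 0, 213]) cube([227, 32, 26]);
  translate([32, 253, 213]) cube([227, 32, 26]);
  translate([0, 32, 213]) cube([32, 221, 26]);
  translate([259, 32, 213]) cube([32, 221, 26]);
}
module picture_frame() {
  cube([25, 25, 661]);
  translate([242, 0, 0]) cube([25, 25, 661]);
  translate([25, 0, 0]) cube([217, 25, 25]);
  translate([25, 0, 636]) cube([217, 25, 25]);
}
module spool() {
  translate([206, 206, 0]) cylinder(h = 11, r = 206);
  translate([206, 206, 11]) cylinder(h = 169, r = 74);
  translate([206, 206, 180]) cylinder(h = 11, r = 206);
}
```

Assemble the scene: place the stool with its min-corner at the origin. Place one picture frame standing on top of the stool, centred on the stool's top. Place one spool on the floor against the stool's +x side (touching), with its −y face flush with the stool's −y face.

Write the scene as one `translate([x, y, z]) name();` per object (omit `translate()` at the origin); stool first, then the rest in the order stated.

stool();
translate([12, 130, 440]) picture_frame();
translate([291, 0, 0]) spool();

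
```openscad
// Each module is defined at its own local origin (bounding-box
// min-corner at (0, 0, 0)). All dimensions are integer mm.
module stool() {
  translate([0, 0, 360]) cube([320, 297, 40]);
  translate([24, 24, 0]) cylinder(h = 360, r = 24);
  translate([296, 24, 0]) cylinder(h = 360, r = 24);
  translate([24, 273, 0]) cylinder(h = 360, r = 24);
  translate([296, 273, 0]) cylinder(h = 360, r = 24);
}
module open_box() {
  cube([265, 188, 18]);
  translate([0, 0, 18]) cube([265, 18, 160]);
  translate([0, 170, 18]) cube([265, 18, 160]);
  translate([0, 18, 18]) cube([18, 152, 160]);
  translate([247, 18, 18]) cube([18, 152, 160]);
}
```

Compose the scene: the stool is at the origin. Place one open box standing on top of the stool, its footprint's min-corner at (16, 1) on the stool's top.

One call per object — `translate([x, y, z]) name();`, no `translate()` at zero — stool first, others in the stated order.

stool();
translate([16, 1, 400]) open_box();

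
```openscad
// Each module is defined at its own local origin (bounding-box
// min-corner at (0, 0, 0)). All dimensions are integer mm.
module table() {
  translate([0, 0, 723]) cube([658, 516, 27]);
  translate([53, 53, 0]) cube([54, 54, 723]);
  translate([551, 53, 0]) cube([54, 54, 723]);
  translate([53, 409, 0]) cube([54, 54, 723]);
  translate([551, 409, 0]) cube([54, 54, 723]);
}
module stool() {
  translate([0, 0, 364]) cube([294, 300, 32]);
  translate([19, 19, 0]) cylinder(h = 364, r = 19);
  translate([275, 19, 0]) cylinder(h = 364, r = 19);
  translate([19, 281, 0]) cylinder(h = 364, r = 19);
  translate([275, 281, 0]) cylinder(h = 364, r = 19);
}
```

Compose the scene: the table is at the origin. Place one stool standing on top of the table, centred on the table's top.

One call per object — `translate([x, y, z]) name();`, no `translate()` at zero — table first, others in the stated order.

table();
translate([182, 108, 750]) stool();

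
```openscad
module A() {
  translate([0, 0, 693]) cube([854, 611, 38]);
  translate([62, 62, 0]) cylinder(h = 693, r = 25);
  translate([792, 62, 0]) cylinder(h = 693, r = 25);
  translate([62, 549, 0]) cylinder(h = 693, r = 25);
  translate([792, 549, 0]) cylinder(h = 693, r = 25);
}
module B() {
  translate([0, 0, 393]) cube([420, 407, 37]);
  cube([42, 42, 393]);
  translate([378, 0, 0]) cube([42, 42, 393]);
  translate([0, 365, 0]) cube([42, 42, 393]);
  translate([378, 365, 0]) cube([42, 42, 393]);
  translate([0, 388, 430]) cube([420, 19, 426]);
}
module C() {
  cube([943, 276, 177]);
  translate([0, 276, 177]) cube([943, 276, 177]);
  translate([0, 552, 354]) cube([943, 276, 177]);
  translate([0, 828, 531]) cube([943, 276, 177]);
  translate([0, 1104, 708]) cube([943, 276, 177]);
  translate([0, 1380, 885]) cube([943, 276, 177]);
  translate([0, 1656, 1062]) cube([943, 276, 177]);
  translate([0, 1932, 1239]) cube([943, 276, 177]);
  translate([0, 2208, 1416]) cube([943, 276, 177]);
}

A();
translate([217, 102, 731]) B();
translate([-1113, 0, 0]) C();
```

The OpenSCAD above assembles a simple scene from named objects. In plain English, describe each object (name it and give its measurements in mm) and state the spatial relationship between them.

A is a table: top 854 mm (x) × 611 mm (y), 38 mm thick, upper face at z = 731 mm, on four round legs of 50 mm diameter, each leg's bounding box inset 37 mm from the nearest pair of top edges, running from z = 0 to the bottom of the top.

B is a chair: 420×407 mm seat, 37 mm thick, top at z = 430 mm, on four 42 mm square corner legs flush with the seat edges. A 19 mm thick backrest slab spans the full seat width, extending 426 mm above the seat top, its back face flush with the seat's +y edge.

C is a straight staircase of 9 solid steps. Each step is 943 mm wide (x), 276 mm deep (y, the going) and 177 mm tall (the rise). The first step rests on the floor; each subsequent step sits one going further in +y and one rise higher in +z, directly behind and above the previous step with no overlap.

The chair is on top of the table, centred. The staircase is on the floor beside the table on its −x side.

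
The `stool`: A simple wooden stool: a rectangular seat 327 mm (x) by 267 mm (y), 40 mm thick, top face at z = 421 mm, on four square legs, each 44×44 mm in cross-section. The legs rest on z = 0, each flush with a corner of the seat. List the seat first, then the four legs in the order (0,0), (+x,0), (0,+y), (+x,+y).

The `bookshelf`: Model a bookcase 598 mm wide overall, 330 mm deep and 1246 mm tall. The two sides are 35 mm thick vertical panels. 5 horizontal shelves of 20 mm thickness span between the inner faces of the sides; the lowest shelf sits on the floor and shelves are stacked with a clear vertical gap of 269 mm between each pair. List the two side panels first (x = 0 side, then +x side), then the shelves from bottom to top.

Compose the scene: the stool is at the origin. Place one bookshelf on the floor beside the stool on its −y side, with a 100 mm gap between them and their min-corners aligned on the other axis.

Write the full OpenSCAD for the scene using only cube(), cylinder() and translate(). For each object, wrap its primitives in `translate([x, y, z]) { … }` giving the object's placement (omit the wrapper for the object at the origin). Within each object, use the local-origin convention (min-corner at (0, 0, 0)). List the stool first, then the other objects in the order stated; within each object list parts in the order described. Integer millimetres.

translate([0, 0, 381]) cube([327, 267, 40]);
cube([44, 44, 381]);
translate([283, 0, 0]) cube([44, 44, 381]);
translate([0, 223, 0]) cube([44, 44, 381]);
translate([283, 223, 0]) cube([44, 44, 381]);
translate([0, -430, 0]) {
  cube([35, 330, 1246]);
  translate([563, 0, 0]) cube([35, 330, 1246]);
  translate([35, 0, 0]) cube([528, 330, 20]);
  translate([35, 0, 289]) cube([528, 330, 20]);
  translate([35, 0, 578]) cube([528, 330, 20]);
  translate([35, 0, 867]) cube([528, 330, 20]);
  translate([35, 0, 1156]) cube([528, 330, 20]);
}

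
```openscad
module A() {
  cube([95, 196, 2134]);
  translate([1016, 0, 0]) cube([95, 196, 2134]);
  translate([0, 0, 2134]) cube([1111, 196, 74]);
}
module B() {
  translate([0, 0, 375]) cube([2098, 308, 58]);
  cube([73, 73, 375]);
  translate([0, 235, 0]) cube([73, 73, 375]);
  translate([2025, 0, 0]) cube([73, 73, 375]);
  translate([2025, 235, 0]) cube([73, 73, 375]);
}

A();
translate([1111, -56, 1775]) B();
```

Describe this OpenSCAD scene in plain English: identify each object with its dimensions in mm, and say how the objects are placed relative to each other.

A is a rectangular door frame: two vertical jambs of 95×196 mm section, 2134 mm tall, with a clear opening 921 mm wide between their inner faces. A header 74 mm tall and 196 mm deep lies on top of the jambs and spans the full outside width.

B is a long wooden bench with a 2098 mm (x) × 308 mm (y) seat, 58 mm thick, its top surface 433 mm above the floor. Four 73 mm square legs at the seat corners, flush with the edges, run from z = 0 to the seat underside.

The bench is beside the door frame with their tops flush at z = 2208.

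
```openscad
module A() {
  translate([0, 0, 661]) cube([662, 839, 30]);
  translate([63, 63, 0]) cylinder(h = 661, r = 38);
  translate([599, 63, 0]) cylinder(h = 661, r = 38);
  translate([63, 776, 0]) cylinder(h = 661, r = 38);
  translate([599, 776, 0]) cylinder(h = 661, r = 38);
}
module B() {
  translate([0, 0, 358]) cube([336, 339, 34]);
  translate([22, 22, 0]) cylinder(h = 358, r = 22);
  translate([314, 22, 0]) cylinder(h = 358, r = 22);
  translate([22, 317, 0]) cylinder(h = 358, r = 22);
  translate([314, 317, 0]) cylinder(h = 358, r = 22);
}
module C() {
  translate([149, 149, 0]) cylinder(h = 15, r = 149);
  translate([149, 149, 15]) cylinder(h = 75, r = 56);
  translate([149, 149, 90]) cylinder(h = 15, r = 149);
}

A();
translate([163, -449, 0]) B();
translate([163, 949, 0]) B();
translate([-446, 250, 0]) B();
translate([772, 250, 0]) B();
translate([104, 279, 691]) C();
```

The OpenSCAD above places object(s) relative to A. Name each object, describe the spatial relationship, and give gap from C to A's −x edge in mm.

The spool's min-x is at 104; the table's min-x is 0; gap = 104 mm.

A is a table. B is a stool. C is a spool. Four stools sit around the table at the −y, +y, −x, +x sides. The spool is on top of the table. The gap from the spool to the table's −x edge is 104 mm.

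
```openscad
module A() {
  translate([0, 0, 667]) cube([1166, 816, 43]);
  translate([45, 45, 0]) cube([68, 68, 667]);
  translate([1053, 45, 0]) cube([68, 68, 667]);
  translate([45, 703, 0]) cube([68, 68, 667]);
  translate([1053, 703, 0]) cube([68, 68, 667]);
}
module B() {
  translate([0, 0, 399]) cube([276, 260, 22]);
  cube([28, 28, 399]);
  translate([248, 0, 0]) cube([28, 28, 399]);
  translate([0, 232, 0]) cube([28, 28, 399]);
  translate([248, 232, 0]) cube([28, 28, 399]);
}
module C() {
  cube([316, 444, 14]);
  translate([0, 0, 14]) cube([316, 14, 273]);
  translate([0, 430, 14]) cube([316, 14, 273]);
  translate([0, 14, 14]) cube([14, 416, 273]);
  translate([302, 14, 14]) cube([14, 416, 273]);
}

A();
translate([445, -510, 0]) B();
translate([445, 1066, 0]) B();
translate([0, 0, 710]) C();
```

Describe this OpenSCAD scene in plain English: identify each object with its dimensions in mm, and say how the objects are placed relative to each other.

A is a table: top 1166 mm (x) × 816 mm (y), 43 mm thick, upper face at z = 710 mm, on four 68×68 mm square legs, each inset 45 mm from the nearest pair of top edges, running from z = 0 to the bottom of the top.

B is a four-legged stool. The seat is 276×260 mm, 22 mm thick, top at z = 421 mm. It stands on four square legs, each 28×28 mm in cross-section, from z = 0 to the seat underside, each flush with a corner of the seat.

C is an open storage box with external size 316×444×287 mm and wall thickness 14 mm (the base is also 14 mm thick). The base covers the whole footprint; the four walls stand on the base, with the y-facing walls full-width and the x-facing walls fitting between their inner faces.

Two stools sit around the table at the −y, +y sides. The open box is on top of the table.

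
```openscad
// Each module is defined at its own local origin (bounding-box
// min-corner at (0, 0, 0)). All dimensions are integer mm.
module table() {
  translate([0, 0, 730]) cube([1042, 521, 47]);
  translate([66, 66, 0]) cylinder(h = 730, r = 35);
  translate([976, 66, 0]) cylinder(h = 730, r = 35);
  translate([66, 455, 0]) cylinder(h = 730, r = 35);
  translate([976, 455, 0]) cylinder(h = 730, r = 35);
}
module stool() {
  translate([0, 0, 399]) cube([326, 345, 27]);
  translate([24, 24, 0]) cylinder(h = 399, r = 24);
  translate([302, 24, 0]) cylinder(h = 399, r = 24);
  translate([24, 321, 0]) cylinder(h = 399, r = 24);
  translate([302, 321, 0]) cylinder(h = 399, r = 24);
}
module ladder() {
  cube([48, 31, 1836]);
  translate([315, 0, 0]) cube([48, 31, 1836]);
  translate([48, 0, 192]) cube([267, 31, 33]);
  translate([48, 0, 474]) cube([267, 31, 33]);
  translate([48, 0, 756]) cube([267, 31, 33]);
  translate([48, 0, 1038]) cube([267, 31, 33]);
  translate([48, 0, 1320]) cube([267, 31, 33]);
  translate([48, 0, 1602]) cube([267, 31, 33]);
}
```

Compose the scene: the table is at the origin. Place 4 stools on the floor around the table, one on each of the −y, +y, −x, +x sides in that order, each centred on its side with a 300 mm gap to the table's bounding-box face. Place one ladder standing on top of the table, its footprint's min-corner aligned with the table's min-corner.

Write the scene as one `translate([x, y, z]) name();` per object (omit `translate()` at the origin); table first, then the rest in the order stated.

table();
translate([358, -645, 0]) stool();
translate([358, 821, 0]) stool();
translate([-626, 88, 0]) stool();
translate([1342, 88, 0]) stool();
translate([0, 0, 777]) ladder();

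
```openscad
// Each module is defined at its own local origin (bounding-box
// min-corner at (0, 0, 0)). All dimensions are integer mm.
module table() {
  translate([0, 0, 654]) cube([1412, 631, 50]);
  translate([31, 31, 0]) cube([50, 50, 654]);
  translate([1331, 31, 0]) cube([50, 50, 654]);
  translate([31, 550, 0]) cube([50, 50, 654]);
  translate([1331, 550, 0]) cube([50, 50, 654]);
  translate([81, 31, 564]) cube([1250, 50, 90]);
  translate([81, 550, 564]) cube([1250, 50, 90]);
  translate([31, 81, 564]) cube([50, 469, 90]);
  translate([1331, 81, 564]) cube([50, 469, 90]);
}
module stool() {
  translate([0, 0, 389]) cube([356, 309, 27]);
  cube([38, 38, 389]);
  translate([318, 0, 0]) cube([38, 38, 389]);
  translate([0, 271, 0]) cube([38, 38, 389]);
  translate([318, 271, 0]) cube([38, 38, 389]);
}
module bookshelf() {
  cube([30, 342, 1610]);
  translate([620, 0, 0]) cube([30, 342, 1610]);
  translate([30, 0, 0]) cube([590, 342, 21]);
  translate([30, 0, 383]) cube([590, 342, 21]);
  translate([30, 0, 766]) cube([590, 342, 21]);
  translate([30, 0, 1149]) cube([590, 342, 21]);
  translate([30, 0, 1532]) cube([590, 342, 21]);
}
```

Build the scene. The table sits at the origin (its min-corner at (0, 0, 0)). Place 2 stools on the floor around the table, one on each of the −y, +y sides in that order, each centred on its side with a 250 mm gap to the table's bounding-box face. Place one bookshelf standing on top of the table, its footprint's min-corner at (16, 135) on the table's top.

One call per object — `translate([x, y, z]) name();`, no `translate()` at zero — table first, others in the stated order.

table();
translate([528, -559, 0]) stool();
translate([528, 881, 0]) stool();
translate([16, 135, 704]) bookshelf();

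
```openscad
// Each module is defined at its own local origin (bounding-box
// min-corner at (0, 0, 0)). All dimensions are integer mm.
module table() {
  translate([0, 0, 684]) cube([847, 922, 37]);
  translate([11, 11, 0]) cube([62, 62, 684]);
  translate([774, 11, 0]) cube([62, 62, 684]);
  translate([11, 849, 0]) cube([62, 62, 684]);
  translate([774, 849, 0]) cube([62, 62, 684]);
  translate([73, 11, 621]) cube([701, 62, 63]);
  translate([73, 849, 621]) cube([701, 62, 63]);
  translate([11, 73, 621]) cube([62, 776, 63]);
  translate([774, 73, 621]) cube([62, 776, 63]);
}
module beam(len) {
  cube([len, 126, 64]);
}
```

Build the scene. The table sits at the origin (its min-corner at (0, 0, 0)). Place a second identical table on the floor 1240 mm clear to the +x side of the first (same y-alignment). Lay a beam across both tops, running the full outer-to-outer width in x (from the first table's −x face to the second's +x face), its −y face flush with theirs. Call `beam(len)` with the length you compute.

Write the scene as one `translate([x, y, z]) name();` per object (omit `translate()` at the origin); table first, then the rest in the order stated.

table();
translate([2087, 0, 0]) table();
translate([0, 0, 721]) beam(2934);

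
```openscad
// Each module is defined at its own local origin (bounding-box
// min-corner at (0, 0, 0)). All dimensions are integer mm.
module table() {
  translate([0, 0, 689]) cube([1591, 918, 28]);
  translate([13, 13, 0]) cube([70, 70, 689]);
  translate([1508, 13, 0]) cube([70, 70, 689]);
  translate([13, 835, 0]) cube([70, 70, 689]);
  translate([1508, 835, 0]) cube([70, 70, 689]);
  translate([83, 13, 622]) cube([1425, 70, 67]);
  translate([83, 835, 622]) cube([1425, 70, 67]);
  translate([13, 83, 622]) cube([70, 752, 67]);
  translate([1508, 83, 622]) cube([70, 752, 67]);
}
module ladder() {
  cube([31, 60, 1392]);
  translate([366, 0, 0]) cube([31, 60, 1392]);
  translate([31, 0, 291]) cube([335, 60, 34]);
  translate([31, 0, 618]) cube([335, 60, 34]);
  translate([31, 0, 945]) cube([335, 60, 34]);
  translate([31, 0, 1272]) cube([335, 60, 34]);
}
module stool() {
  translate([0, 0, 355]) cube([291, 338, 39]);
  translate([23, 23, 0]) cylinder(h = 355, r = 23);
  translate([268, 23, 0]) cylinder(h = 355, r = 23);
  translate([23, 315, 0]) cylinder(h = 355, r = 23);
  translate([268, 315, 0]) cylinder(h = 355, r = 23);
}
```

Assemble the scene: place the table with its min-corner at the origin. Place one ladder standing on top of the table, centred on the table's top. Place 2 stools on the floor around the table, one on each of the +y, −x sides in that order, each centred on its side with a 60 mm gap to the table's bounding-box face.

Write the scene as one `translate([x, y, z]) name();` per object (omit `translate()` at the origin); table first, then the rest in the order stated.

table();
translate([597, 429, 717]) ladder();
translate([650, 978, 0]) stool();
translate([-351, 290, 0]) stool();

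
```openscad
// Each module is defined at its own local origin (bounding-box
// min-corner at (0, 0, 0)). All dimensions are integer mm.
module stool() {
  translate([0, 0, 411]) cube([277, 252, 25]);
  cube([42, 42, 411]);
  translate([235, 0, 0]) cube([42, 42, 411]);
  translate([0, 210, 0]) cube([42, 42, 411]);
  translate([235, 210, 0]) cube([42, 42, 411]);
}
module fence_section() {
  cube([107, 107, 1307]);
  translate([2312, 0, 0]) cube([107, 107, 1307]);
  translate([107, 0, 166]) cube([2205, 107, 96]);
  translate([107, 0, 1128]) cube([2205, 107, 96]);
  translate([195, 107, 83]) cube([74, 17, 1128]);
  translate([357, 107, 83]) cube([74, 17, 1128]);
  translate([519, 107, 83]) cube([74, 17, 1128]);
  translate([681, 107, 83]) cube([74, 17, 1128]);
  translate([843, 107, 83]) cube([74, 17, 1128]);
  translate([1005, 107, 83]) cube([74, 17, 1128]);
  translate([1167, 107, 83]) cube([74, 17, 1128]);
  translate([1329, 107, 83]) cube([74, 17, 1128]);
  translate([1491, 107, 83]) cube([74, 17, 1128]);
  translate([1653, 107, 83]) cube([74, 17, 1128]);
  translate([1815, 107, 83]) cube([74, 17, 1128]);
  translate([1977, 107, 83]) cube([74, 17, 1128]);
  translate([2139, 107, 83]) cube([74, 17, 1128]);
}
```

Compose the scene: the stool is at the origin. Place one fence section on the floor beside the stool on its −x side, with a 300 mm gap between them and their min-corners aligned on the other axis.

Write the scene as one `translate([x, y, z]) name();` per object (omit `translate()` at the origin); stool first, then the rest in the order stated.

stool();
translate([-2719, 0, 0]) fence_section();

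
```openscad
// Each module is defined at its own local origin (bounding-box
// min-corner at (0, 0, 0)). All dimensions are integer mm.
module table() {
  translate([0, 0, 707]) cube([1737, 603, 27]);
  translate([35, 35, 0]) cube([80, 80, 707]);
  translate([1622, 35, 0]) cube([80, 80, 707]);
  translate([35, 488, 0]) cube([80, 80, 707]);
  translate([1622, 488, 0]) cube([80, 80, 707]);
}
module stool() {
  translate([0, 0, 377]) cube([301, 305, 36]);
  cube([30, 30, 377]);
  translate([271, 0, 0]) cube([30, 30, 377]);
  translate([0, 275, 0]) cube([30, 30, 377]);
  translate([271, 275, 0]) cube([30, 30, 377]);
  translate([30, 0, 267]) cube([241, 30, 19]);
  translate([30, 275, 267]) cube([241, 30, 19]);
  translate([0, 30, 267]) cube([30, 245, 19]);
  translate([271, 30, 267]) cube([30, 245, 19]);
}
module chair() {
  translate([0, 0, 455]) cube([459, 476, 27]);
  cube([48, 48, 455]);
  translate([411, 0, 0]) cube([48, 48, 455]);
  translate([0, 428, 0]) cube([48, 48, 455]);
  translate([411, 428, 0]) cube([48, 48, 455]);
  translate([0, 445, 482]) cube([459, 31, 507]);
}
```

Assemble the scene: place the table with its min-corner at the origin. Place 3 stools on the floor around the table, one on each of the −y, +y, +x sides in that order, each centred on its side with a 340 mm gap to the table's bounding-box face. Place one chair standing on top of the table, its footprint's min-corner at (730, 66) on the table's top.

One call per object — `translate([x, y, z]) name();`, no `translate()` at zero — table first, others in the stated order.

table();
translate([718, -645, 0]) stool();
translate([718, 943, 0]) stool();
translate([2077, 149, 0]) stool();
translate([730, 66, 734]) chair();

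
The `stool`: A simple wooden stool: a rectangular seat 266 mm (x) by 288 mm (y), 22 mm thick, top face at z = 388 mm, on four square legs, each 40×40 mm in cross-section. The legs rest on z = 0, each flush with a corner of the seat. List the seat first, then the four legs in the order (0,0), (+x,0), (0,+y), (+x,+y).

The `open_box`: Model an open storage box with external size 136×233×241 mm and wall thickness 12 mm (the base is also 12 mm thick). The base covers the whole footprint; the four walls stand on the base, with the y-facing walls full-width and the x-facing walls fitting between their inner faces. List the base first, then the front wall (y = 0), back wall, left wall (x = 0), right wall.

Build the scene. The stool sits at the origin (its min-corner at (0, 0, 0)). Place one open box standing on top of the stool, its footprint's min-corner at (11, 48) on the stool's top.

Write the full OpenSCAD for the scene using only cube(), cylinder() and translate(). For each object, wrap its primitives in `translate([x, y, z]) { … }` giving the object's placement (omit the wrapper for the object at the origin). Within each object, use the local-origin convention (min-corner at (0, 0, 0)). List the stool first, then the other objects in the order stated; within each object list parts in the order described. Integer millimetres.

translate([0, 0, 366]) cube([266, 288, 22]);
cube([40, 40, 366]);
translate([226, 0, 0]) cube([40, 40, 366]);
translate([0, 248, 0]) cube([40, 40, 366]);
translate([226, 248, 0]) cube([40, 40, 366]);
translate([11, 48, 388]) {
  cube([136, 233, 12]);
  translate([0, 0, 12]) cube([136, 12, 229]);
  translate([0, 221, 12]) cube([136, 12, 229]);
  translate([0, 12, 12]) cube([12, 209, 229]);
  translate([124, 12, 12]) cube([12, 209, 229]);
}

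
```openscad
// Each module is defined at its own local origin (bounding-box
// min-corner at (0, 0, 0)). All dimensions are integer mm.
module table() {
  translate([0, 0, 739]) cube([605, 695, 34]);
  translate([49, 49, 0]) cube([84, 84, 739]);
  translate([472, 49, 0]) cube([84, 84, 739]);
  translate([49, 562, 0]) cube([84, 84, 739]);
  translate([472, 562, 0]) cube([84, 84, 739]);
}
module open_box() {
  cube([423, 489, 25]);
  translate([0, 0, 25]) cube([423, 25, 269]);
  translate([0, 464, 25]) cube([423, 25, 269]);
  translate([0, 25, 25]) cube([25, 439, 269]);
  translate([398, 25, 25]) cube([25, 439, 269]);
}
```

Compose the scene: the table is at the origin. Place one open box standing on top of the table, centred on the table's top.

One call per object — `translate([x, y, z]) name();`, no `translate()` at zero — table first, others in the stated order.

table();
translate([91, 103, 773]) open_box();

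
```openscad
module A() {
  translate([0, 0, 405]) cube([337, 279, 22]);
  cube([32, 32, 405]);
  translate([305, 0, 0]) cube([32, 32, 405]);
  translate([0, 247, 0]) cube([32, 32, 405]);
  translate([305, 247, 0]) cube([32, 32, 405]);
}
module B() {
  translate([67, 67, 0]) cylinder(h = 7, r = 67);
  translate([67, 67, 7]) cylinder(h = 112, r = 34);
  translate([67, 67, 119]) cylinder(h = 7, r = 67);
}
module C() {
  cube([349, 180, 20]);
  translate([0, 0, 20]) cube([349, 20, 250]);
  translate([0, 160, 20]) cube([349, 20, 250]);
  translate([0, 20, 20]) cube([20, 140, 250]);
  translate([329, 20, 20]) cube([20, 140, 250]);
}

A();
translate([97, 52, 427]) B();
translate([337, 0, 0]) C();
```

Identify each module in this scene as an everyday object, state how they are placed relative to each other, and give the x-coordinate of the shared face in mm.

The stool's +x face and the open box's −x face are both at x = 337 mm.

A is a stool. B is a spool. C is an open box. The spool is on top of the stool. The open box is against the stool's +x side, with their −y faces flush. The x-coordinate of the shared face is 337 mm.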